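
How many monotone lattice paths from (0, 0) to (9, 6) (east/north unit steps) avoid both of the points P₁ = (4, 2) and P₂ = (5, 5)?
Number of paths = 2155

Inclusion–exclusion. Total paths: C(15, 9) = 5005. Through P₁: C(6, 4)·C(9, 5) = 1890. Through P₂: C(10, 5)·C(5, 4) = 1260. Since P₁ is strictly southwest of P₂, a monotone path through both must visit P₁ then P₂; paths through both = C(6, 4)·C(4, 1)·C(5, 4) = 300. Avoid both = 5005 − 1890 − 1260 + 300 = 2155.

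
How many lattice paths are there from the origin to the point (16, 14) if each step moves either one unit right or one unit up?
Number of paths = 145422675

A monotone lattice path from (0, 0) to (16, 14) consists of 16 east steps and 14 north steps in some order, so it is determined by which 16 of the 30 steps are east. The count is C(30, 16) = 145422675.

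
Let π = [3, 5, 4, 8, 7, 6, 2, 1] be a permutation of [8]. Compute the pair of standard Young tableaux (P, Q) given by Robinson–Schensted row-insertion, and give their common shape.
P = [1, 4, 6] / [2, 7] / [3] / [5] / [8];  Q = [1, 2, 4] / [3, 5] / [6] / [7] / [8];  common shape = (3, 2, 1, 1, 1)

Row-insert the values π_1, π_2, … into P one at a time, bumping the leftmost entry strictly greater than the inserted value down to the next row. The recording tableau Q records, in position (i, j), the step at which that cell was added to P.
  Insert 3 (step 1): P = [3];  Q = [1]
  Insert 5 (step 2): P = [3, 5];  Q = [1, 2]
  Insert 4 (step 3): P = [3, 4] / [5];  Q = [1, 2] / [3]
  Insert 8 (step 4): P = [3, 4, 8] / [5];  Q = [1, 2, 4] / [3]
  Insert 7 (step 5): P = [3, 4, 7] / [5, 8];  Q = [1, 2, 4] / [3, 5]
  Insert 6 (step 6): P = [3, 4, 6] / [5, 7] / [8];  Q = [1, 2, 4] / [3, 5] / [6]
  Insert 2 (step 7): P = [2, 4, 6] / [3, 7] / [5] / [8];  Q = [1, 2, 4] / [3, 5] / [6] / [7]
  Insert 1 (step 8): P = [1, 4, 6] / [2, 7] / [3] / [5] / [8];  Q = [1, 2, 4] / [3, 5] / [6] / [7] / [8]
Final shape: (3, 2, 1, 1, 1).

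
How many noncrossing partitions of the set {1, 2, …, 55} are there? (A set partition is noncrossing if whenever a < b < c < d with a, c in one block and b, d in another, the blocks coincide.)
C_55 = 1759414616608818870992479875972

These noncrossing partitions are counted by the Catalan number C_n = (1/(n + 1)) · C(2n, n). For n = 55: C_55 = (1/56) · C(110, 55) = 98527218530093856775578873054432/56 = 1759414616608818870992479875972.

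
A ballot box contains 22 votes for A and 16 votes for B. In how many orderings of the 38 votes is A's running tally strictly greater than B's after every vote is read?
Strict-lead orderings = 3511574910

Total orderings of the 38 votes with 22 for A: C(38, 22) = 22239974430. By the Bertrand ballot formula (Cycle Lemma / reflection principle), the number of orderings in which A is strictly ahead of B throughout is (p − q)/(p + q) · C(p + q, p) = (22 − 16)/(22 + 16) · 22239974430 = 3511574910.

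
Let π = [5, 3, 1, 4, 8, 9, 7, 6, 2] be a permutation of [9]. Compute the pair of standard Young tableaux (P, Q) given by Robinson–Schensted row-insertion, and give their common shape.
P = [1, 2, 6, 9] / [3, 4] / [5, 7] / [8];  Q = [1, 4, 5, 6] / [2, 7] / [3, 8] / [9];  common shape = (4, 2, 2, 1)

Row-insert the values π_1, π_2, … into P one at a time, bumping the leftmost entry strictly greater than the inserted value down to the next row. The recording tableau Q records, in position (i, j), the step at which that cell was added to P.
  Insert 5 (step 1): P = [5];  Q = [1]
  Insert 3 (step 2): P = [3] / [5];  Q = [1] / [2]
  Insert 1 (step 3): P = [1] / [3] / [5];  Q = [1] / [2] / [3]
  Insert 4 (step 4): P = [1, 4] / [3] / [5];  Q = [1, 4] / [2] / [3]
  Insert 8 (step 5): P = [1, 4, 8] / [3] / [5];  Q = [1, 4, 5] / [2] / [3]
  Insert 9 (step 6): P = [1, 4, 8, 9] / [3] / [5];  Q = [1, 4, 5, 6] / [2] / [3]
  Insert 7 (step 7): P = [1, 4, 7, 9] / [3, 8] / [5];  Q = [1, 4, 5, 6] / [2, 7] / [3]
  Insert 6 (step 8): P = [1, 4, 6, 9] / [3, 7] / [5, 8];  Q = [1, 4, 5, 6] / [2, 7] / [3, 8]
  Insert 2 (step 9): P = [1, 2, 6, 9] / [3, 4] / [5, 7] / [8];  Q = [1, 4, 5, 6] / [2, 7] / [3, 8] / [9]
Final shape: (4, 2, 2, 1).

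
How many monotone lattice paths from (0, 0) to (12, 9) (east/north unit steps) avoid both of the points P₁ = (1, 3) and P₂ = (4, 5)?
Number of paths = 201856

Inclusion–exclusion. Total paths: C(21, 12) = 293930. Through P₁: C(4, 1)·C(17, 11) = 49504. Through P₂: C(9, 4)·C(12, 8) = 62370. Since P₁ is strictly southwest of P₂, a monotone path through both must visit P₁ then P₂; paths through both = C(4, 1)·C(5, 3)·C(12, 8) = 19800. Avoid both = 293930 − 49504 − 62370 + 19800 = 201856.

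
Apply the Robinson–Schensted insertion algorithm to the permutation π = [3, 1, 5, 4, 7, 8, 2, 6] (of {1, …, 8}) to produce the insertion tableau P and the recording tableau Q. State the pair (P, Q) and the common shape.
P = [1, 2, 6, 8] / [3, 4, 7] / [5];  Q = [1, 3, 5, 6] / [2, 4, 8] / [7];  common shape = (4, 3, 1)

Row-insert the values π_1, π_2, … into P one at a time, bumping the leftmost entry strictly greater than the inserted value down to the next row. The recording tableau Q records, in position (i, j), the step at which that cell was added to P.
  Insert 3 (step 1): P = [3];  Q = [1]
  Insert 1 (step 2): P = [1] / [3];  Q = [1] / [2]
  Insert 5 (step 3): P = [1, 5] / [3];  Q = [1, 3] / [2]
  Insert 4 (step 4): P = [1, 4] / [3, 5];  Q = [1, 3] / [2, 4]
  Insert 7 (step 5): P = [1, 4, 7] / [3, 5];  Q = [1, 3, 5] / [2, 4]
  Insert 8 (step 6): P = [1, 4, 7, 8] / [3, 5];  Q = [1, 3, 5, 6] / [2, 4]
  Insert 2 (step 7): P = [1, 2, 7, 8] / [3, 4] / [5];  Q = [1, 3, 5, 6] / [2, 4] / [7]
  Insert 6 (step 8): P = [1, 2, 6, 8] / [3, 4, 7] / [5];  Q = [1, 3, 5, 6] / [2, 4, 8] / [7]
Final shape: (4, 3, 1).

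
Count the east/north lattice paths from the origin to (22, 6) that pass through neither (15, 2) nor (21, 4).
Number of paths = 305334

Inclusion–exclusion. Total paths: C(28, 22) = 376740. Through P₁: C(17, 15)·C(11, 7) = 44880. Through P₂: C(25, 21)·C(3, 1) = 37950. Since P₁ is strictly southwest of P₂, a monotone path through both must visit P₁ then P₂; paths through both = C(17, 15)·C(8, 6)·C(3, 1) = 11424. Avoid both = 376740 − 44880 − 37950 + 11424 = 305334.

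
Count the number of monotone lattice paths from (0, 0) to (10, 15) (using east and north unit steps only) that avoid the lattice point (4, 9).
Number of paths = 2608100

Total paths from (0, 0) to (10, 15): C(25, 10) = 3268760. Paths through (4, 9): (paths (0, 0) → (4, 9)) × (paths (4, 9) → (10, 15)) = C(13, 4) · C(12, 6) = 715 · 924 = 660660. Avoidance count = 3268760 − 660660 = 2608100.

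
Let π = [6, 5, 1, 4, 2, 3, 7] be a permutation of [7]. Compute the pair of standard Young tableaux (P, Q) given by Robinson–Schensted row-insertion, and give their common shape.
P = [1, 2, 3, 7] / [4] / [5] / [6];  Q = [1, 4, 6, 7] / [2] / [3] / [5];  common shape = (4, 1, 1, 1)

Row-insert the values π_1, π_2, … into P one at a time, bumping the leftmost entry strictly greater than the inserted value down to the next row. The recording tableau Q records, in position (i, j), the step at which that cell was added to P.
  Insert 6 (step 1): P = [6];  Q = [1]
  Insert 5 (step 2): P = [5] / [6];  Q = [1] / [2]
  Insert 1 (step 3): P = [1] / [5] / [6];  Q = [1] / [2] / [3]
  Insert 4 (step 4): P = [1, 4] / [5] / [6];  Q = [1, 4] / [2] / [3]
  Insert 2 (step 5): P = [1, 2] / [4] / [5] / [6];  Q = [1, 4] / [2] / [3] / [5]
  Insert 3 (step 6): P = [1, 2, 3] / [4] / [5] / [6];  Q = [1, 4, 6] / [2] / [3] / [5]
  Insert 7 (step 7): P = [1, 2, 3, 7] / [4] / [5] / [6];  Q = [1, 4, 6, 7] / [2] / [3] / [5]
Final shape: (4, 1, 1, 1).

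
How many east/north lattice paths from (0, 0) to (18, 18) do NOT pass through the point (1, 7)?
Number of paths = 8903341860

Total paths from (0, 0) to (18, 18): C(36, 18) = 9075135300. Paths through (1, 7): (paths (0, 0) → (1, 7)) × (paths (1, 7) → (18, 18)) = C(8, 1) · C(28, 17) = 8 · 21474180 = 171793440. Avoidance count = 9075135300 − 171793440 = 8903341860.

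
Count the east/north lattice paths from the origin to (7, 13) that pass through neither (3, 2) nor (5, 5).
Number of paths = 57030

Inclusion–exclusion. Total paths: C(20, 7) = 77520. Through P₁: C(5, 3)·C(15, 4) = 13650. Through P₂: C(10, 5)·C(10, 2) = 11340. Since P₁ is strictly southwest of P₂, a monotone path through both must visit P₁ then P₂; paths through both = C(5, 3)·C(5, 2)·C(10, 2) = 4500. Avoid both = 77520 − 13650 − 11340 + 4500 = 57030.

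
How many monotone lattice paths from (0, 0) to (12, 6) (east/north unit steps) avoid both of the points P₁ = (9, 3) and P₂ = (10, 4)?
Number of paths = 10798

Inclusion–exclusion. Total paths: C(18, 12) = 18564. Through P₁: C(12, 9)·C(6, 3) = 4400. Through P₂: C(14, 10)·C(4, 2) = 6006. Since P₁ is strictly southwest of P₂, a monotone path through both must visit P₁ then P₂; paths through both = C(12, 9)·C(2, 1)·C(4, 2) = 2640. Avoid both = 18564 − 4400 − 6006 + 2640 = 10798.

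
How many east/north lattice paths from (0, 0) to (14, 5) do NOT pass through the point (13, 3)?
Number of paths = 9948

Total paths from (0, 0) to (14, 5): C(19, 14) = 11628. Paths through (13, 3): (paths (0, 0) → (13, 3)) × (paths (13, 3) → (14, 5)) = C(16, 13) · C(3, 1) = 560 · 3 = 1680. Avoidance count = 11628 − 1680 = 9948.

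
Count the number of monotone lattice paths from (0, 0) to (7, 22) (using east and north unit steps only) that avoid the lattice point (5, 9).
Number of paths = 1350570

Total paths from (0, 0) to (7, 22): C(29, 7) = 1560780. Paths through (5, 9): (paths (0, 0) → (5, 9)) × (paths (5, 9) → (7, 22)) = C(14, 5) · C(15, 2) = 2002 · 105 = 210210. Avoidance count = 1560780 − 210210 = 1350570.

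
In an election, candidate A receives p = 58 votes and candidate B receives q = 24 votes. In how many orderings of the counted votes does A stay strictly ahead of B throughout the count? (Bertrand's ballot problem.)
Strict-lead orderings = 135149486797357273800

Total orderings of the 82 votes with 58 for A: C(82, 58) = 325948762275979307400. By the Bertrand ballot formula (Cycle Lemma / reflection principle), the number of orderings in which A is strictly ahead of B throughout is (p − q)/(p + q) · C(p + q, p) = (58 − 24)/(58 + 24) · 325948762275979307400 = 135149486797357273800.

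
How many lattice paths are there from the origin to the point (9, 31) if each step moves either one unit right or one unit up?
Number of paths = 273438880

A monotone lattice path from (0, 0) to (9, 31) consists of 9 east steps and 31 north steps in some order, so it is determined by which 9 of the 40 steps are east. The count is C(40, 9) = 273438880.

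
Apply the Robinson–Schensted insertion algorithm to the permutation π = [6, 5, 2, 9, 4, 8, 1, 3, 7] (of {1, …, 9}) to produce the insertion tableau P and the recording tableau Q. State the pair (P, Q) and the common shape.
P = [1, 3, 7] / [2, 4, 8] / [5, 9] / [6];  Q = [1, 4, 6] / [2, 5, 9] / [3, 8] / [7];  common shape = (3, 3, 2, 1)

Row-insert the values π_1, π_2, … into P one at a time, bumping the leftmost entry strictly greater than the inserted value down to the next row. The recording tableau Q records, in position (i, j), the step at which that cell was added to P.
  Insert 6 (step 1): P = [6];  Q = [1]
  Insert 5 (step 2): P = [5] / [6];  Q = [1] / [2]
  Insert 2 (step 3): P = [2] / [5] / [6];  Q = [1] / [2] / [3]
  Insert 9 (step 4): P = [2, 9] / [5] / [6];  Q = [1, 4] / [2] / [3]
  Insert 4 (step 5): P = [2, 4] / [5, 9] / [6];  Q = [1, 4] / [2, 5] / [3]
  Insert 8 (step 6): P = [2, 4, 8] / [5, 9] / [6];  Q = [1, 4, 6] / [2, 5] / [3]
  Insert 1 (step 7): P = [1, 4, 8] / [2, 9] / [5] / [6];  Q = [1, 4, 6] / [2, 5] / [3] / [7]
  Insert 3 (step 8): P = [1, 3, 8] / [2, 4] / [5, 9] / [6];  Q = [1, 4, 6] / [2, 5] / [3, 8] / [7]
  Insert 7 (step 9): P = [1, 3, 7] / [2, 4, 8] / [5, 9] / [6];  Q = [1, 4, 6] / [2, 5, 9] / [3, 8] / [7]
Final shape: (3, 3, 2, 1).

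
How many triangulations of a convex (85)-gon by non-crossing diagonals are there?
C_83 = 68854441132780194707888052034668647142985206100

These polygon triangulations are counted by the Catalan number C_n = (1/(n + 1)) · C(2n, n). For n = 83: C_83 = (1/84) · C(166, 83) = 5783773055153536355462596370912166360010757312400/84 = 68854441132780194707888052034668647142985206100.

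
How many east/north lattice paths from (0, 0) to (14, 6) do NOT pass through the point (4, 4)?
Number of paths = 34140

Total paths from (0, 0) to (14, 6): C(20, 14) = 38760. Paths through (4, 4): (paths (0, 0) → (4, 4)) × (paths (4, 4) → (14, 6)) = C(8, 4) · C(12, 10) = 70 · 66 = 4620. Avoidance count = 38760 − 4620 = 34140.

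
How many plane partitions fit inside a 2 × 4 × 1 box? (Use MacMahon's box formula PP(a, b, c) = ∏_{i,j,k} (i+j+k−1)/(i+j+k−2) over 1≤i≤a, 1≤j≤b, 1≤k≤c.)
PP(2, 4, 1) = 15

Evaluate the triple product over i = 1..2, j = 1..4, k = 1..1. The factors are (2/1) · (3/2) · (4/3) · (5/4) · (3/2) · (4/3) · (5/4) · (6/5). The numerators and denominators telescope so the product is an integer; carrying out the multiplication exactly gives PP(2, 4, 1) = 15.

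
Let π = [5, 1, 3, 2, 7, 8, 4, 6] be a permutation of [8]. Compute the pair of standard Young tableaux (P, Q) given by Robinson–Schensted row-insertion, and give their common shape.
P = [1, 2, 4, 6] / [3, 7, 8] / [5];  Q = [1, 3, 5, 6] / [2, 7, 8] / [4];  common shape = (4, 3, 1)

Row-insert the values π_1, π_2, … into P one at a time, bumping the leftmost entry strictly greater than the inserted value down to the next row. The recording tableau Q records, in position (i, j), the step at which that cell was added to P.
  Insert 5 (step 1): P = [5];  Q = [1]
  Insert 1 (step 2): P = [1] / [5];  Q = [1] / [2]
  Insert 3 (step 3): P = [1, 3] / [5];  Q = [1, 3] / [2]
  Insert 2 (step 4): P = [1, 2] / [3] / [5];  Q = [1, 3] / [2] / [4]
  Insert 7 (step 5): P = [1, 2, 7] / [3] / [5];  Q = [1, 3, 5] / [2] / [4]
  Insert 8 (step 6): P = [1, 2, 7, 8] / [3] / [5];  Q = [1, 3, 5, 6] / [2] / [4]
  Insert 4 (step 7): P = [1, 2, 4, 8] / [3, 7] / [5];  Q = [1, 3, 5, 6] / [2, 7] / [4]
  Insert 6 (step 8): P = [1, 2, 4, 6] / [3, 7, 8] / [5];  Q = [1, 3, 5, 6] / [2, 7, 8] / [4]
Final shape: (4, 3, 1).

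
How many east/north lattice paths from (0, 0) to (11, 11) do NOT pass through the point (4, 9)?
Number of paths = 679692

Total paths from (0, 0) to (11, 11): C(22, 11) = 705432. Paths through (4, 9): (paths (0, 0) → (4, 9)) × (paths (4, 9) → (11, 11)) = C(13, 4) · C(9, 7) = 715 · 36 = 25740. Avoidance count = 705432 − 25740 = 679692.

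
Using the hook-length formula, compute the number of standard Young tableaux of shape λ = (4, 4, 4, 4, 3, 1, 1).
# SYT of shape (4, 4, 4, 4, 3, 1, 1) = 69837768

Hook-length formula: f^λ = n! / Π hook(c), product over all cells c of the Young diagram. For λ = (4, 4, 4, 4, 3, 1, 1), n = 21 boxes. Hook lengths by row (left-to-right, top-to-bottom): [10, 7, 6, 4]; [9, 6, 5, 3]; [8, 5, 4, 2]; [7, 4, 3, 1]; [5, 2, 1]; [2]; [1]. Product of hooks = 731566080000. So f^λ = 21! / 731566080000 = 51090942171709440000 / 731566080000 = 69837768.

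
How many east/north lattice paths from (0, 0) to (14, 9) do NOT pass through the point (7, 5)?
Number of paths = 555830

Total paths from (0, 0) to (14, 9): C(23, 14) = 817190. Paths through (7, 5): (paths (0, 0) → (7, 5)) × (paths (7, 5) → (14, 9)) = C(12, 7) · C(11, 7) = 792 · 330 = 261360. Avoidance count = 817190 − 261360 = 555830.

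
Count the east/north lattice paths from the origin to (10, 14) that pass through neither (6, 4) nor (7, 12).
Number of paths = 1266066

Inclusion–exclusion. Total paths: C(24, 10) = 1961256. Through P₁: C(10, 6)·C(14, 4) = 210210. Through P₂: C(19, 7)·C(5, 3) = 503880. Since P₁ is strictly southwest of P₂, a monotone path through both must visit P₁ then P₂; paths through both = C(10, 6)·C(9, 1)·C(5, 3) = 18900. Avoid both = 1961256 − 210210 − 503880 + 18900 = 1266066.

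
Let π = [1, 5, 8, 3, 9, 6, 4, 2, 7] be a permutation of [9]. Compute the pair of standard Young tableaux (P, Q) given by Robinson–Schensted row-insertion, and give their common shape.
P = [1, 2, 4, 7] / [3, 6, 9] / [5] / [8];  Q = [1, 2, 3, 5] / [4, 6, 9] / [7] / [8];  common shape = (4, 3, 1, 1)

Row-insert the values π_1, π_2, … into P one at a time, bumping the leftmost entry strictly greater than the inserted value down to the next row. The recording tableau Q records, in position (i, j), the step at which that cell was added to P.
  Insert 1 (step 1): P = [1];  Q = [1]
  Insert 5 (step 2): P = [1, 5];  Q = [1, 2]
  Insert 8 (step 3): P = [1, 5, 8];  Q = [1, 2, 3]
  Insert 3 (step 4): P = [1, 3, 8] / [5];  Q = [1, 2, 3] / [4]
  Insert 9 (step 5): P = [1, 3, 8, 9] / [5];  Q = [1, 2, 3, 5] / [4]
  Insert 6 (step 6): P = [1, 3, 6, 9] / [5, 8];  Q = [1, 2, 3, 5] / [4, 6]
  Insert 4 (step 7): P = [1, 3, 4, 9] / [5, 6] / [8];  Q = [1, 2, 3, 5] / [4, 6] / [7]
  Insert 2 (step 8): P = [1, 2, 4, 9] / [3, 6] / [5] / [8];  Q = [1, 2, 3, 5] / [4, 6] / [7] / [8]
  Insert 7 (step 9): P = [1, 2, 4, 7] / [3, 6, 9] / [5] / [8];  Q = [1, 2, 3, 5] / [4, 6, 9] / [7] / [8]
Final shape: (4, 3, 1, 1).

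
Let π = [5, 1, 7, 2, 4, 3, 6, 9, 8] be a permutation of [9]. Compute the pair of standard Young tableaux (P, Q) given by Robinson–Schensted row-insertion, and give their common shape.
P = [1, 2, 3, 6, 8] / [4, 7, 9] / [5];  Q = [1, 3, 5, 7, 8] / [2, 4, 9] / [6];  common shape = (5, 3, 1)

Row-insert the values π_1, π_2, … into P one at a time, bumping the leftmost entry strictly greater than the inserted value down to the next row. The recording tableau Q records, in position (i, j), the step at which that cell was added to P.
  Insert 5 (step 1): P = [5];  Q = [1]
  Insert 1 (step 2): P = [1] / [5];  Q = [1] / [2]
  Insert 7 (step 3): P = [1, 7] / [5];  Q = [1, 3] / [2]
  Insert 2 (step 4): P = [1, 2] / [5, 7];  Q = [1, 3] / [2, 4]
  Insert 4 (step 5): P = [1, 2, 4] / [5, 7];  Q = [1, 3, 5] / [2, 4]
  Insert 3 (step 6): P = [1, 2, 3] / [4, 7] / [5];  Q = [1, 3, 5] / [2, 4] / [6]
  Insert 6 (step 7): P = [1, 2, 3, 6] / [4, 7] / [5];  Q = [1, 3, 5, 7] / [2, 4] / [6]
  Insert 9 (step 8): P = [1, 2, 3, 6, 9] / [4, 7] / [5];  Q = [1, 3, 5, 7, 8] / [2, 4] / [6]
  Insert 8 (step 9): P = [1, 2, 3, 6, 8] / [4, 7, 9] / [5];  Q = [1, 3, 5, 7, 8] / [2, 4, 9] / [6]
Final shape: (5, 3, 1).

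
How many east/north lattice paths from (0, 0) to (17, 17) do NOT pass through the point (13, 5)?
Number of paths = 2318012460

Total paths from (0, 0) to (17, 17): C(34, 17) = 2333606220. Paths through (13, 5): (paths (0, 0) → (13, 5)) × (paths (13, 5) → (17, 17)) = C(18, 13) · C(16, 4) = 8568 · 1820 = 15593760. Avoidance count = 2333606220 − 15593760 = 2318012460.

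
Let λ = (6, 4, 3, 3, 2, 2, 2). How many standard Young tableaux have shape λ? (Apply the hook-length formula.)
# SYT of shape (6, 4, 3, 3, 2, 2, 2) = 1454953500

Hook-length formula: f^λ = n! / Π hook(c), product over all cells c of the Young diagram. For λ = (6, 4, 3, 3, 2, 2, 2), n = 22 boxes. Hook lengths by row (left-to-right, top-to-bottom): [12, 11, 7, 4, 2, 1]; [9, 8, 4, 1]; [7, 6, 2]; [6, 5, 1]; [4, 3]; [3, 2]; [2, 1]. Product of hooks = 772533780480. So f^λ = 22! / 772533780480 = 1124000727777607680000 / 772533780480 = 1454953500.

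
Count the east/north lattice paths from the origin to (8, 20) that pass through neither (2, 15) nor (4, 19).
Number of paths = 3011198

Inclusion–exclusion. Total paths: C(28, 8) = 3108105. Through P₁: C(17, 2)·C(11, 6) = 62832. Through P₂: C(23, 4)·C(5, 4) = 44275. Since P₁ is strictly southwest of P₂, a monotone path through both must visit P₁ then P₂; paths through both = C(17, 2)·C(6, 2)·C(5, 4) = 10200. Avoid both = 3108105 − 62832 − 44275 + 10200 = 3011198.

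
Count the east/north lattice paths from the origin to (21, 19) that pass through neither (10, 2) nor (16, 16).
Number of paths = 96347867640

Inclusion–exclusion. Total paths: C(40, 21) = 131282408400. Through P₁: C(12, 10)·C(28, 11) = 1417295880. Through P₂: C(32, 16)·C(8, 5) = 33660501840. Since P₁ is strictly southwest of P₂, a monotone path through both must visit P₁ then P₂; paths through both = C(12, 10)·C(20, 6)·C(8, 5) = 143256960. Avoid both = 131282408400 − 1417295880 − 33660501840 + 143256960 = 96347867640.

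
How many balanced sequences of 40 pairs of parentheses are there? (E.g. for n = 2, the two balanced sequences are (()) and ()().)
C_40 = 2622127042276492108820

These balanced parentheses are counted by the Catalan number C_n = (1/(n + 1)) · C(2n, n). For n = 40: C_40 = (1/41) · C(80, 40) = 107507208733336176461620/41 = 2622127042276492108820.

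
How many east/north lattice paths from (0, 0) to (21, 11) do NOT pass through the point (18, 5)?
Number of paths = 126197964

Total paths from (0, 0) to (21, 11): C(32, 21) = 129024480. Paths through (18, 5): (paths (0, 0) → (18, 5)) × (paths (18, 5) → (21, 11)) = C(23, 18) · C(9, 3) = 33649 · 84 = 2826516. Avoidance count = 129024480 − 2826516 = 126197964.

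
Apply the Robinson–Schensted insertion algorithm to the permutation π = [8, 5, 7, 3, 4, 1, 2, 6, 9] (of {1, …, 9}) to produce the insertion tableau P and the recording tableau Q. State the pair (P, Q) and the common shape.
P = [1, 2, 6, 9] / [3, 4] / [5, 7] / [8];  Q = [1, 3, 8, 9] / [2, 5] / [4, 7] / [6];  common shape = (4, 2, 2, 1)

Row-insert the values π_1, π_2, … into P one at a time, bumping the leftmost entry strictly greater than the inserted value down to the next row. The recording tableau Q records, in position (i, j), the step at which that cell was added to P.
  Insert 8 (step 1): P = [8];  Q = [1]
  Insert 5 (step 2): P = [5] / [8];  Q = [1] / [2]
  Insert 7 (step 3): P = [5, 7] / [8];  Q = [1, 3] / [2]
  Insert 3 (step 4): P = [3, 7] / [5] / [8];  Q = [1, 3] / [2] / [4]
  Insert 4 (step 5): P = [3, 4] / [5, 7] / [8];  Q = [1, 3] / [2, 5] / [4]
  Insert 1 (step 6): P = [1, 4] / [3, 7] / [5] / [8];  Q = [1, 3] / [2, 5] / [4] / [6]
  Insert 2 (step 7): P = [1, 2] / [3, 4] / [5, 7] / [8];  Q = [1, 3] / [2, 5] / [4, 7] / [6]
  Insert 6 (step 8): P = [1, 2, 6] / [3, 4] / [5, 7] / [8];  Q = [1, 3, 8] / [2, 5] / [4, 7] / [6]
  Insert 9 (step 9): P = [1, 2, 6, 9] / [3, 4] / [5, 7] / [8];  Q = [1, 3, 8, 9] / [2, 5] / [4, 7] / [6]
Final shape: (4, 2, 2, 1).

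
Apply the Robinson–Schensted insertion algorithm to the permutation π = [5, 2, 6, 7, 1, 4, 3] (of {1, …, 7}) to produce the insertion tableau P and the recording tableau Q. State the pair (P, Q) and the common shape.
P = [1, 3, 7] / [2, 4] / [5, 6];  Q = [1, 3, 4] / [2, 6] / [5, 7];  common shape = (3, 2, 2)

Row-insert the values π_1, π_2, … into P one at a time, bumping the leftmost entry strictly greater than the inserted value down to the next row. The recording tableau Q records, in position (i, j), the step at which that cell was added to P.
  Insert 5 (step 1): P = [5];  Q = [1]
  Insert 2 (step 2): P = [2] / [5];  Q = [1] / [2]
  Insert 6 (step 3): P = [2, 6] / [5];  Q = [1, 3] / [2]
  Insert 7 (step 4): P = [2, 6, 7] / [5];  Q = [1, 3, 4] / [2]
  Insert 1 (step 5): P = [1, 6, 7] / [2] / [5];  Q = [1, 3, 4] / [2] / [5]
  Insert 4 (step 6): P = [1, 4, 7] / [2, 6] / [5];  Q = [1, 3, 4] / [2, 6] / [5]
  Insert 3 (step 7): P = [1, 3, 7] / [2, 4] / [5, 6];  Q = [1, 3, 4] / [2, 6] / [5, 7]
Final shape: (3, 2, 2).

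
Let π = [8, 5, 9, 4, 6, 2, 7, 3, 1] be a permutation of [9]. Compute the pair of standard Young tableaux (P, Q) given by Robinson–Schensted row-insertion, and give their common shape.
P = [1, 3, 7] / [2, 6] / [4, 9] / [5] / [8];  Q = [1, 3, 7] / [2, 5] / [4, 8] / [6] / [9];  common shape = (3, 2, 2, 1, 1)

Row-insert the values π_1, π_2, … into P one at a time, bumping the leftmost entry strictly greater than the inserted value down to the next row. The recording tableau Q records, in position (i, j), the step at which that cell was added to P.
  Insert 8 (step 1): P = [8];  Q = [1]
  Insert 5 (step 2): P = [5] / [8];  Q = [1] / [2]
  Insert 9 (step 3): P = [5, 9] / [8];  Q = [1, 3] / [2]
  Insert 4 (step 4): P = [4, 9] / [5] / [8];  Q = [1, 3] / [2] / [4]
  Insert 6 (step 5): P = [4, 6] / [5, 9] / [8];  Q = [1, 3] / [2, 5] / [4]
  Insert 2 (step 6): P = [2, 6] / [4, 9] / [5] / [8];  Q = [1, 3] / [2, 5] / [4] / [6]
  Insert 7 (step 7): P = [2, 6, 7] / [4, 9] / [5] / [8];  Q = [1, 3, 7] / [2, 5] / [4] / [6]
  Insert 3 (step 8): P = [2, 3, 7] / [4, 6] / [5, 9] / [8];  Q = [1, 3, 7] / [2, 5] / [4, 8] / [6]
  Insert 1 (step 9): P = [1, 3, 7] / [2, 6] / [4, 9] / [5] / [8];  Q = [1, 3, 7] / [2, 5] / [4, 8] / [6] / [9]
Final shape: (3, 2, 2, 1, 1).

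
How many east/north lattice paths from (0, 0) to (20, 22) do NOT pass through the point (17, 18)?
Number of paths = 354976739670

Total paths from (0, 0) to (20, 22): C(42, 20) = 513791607420. Paths through (17, 18): (paths (0, 0) → (17, 18)) × (paths (17, 18) → (20, 22)) = C(35, 17) · C(7, 3) = 4537567650 · 35 = 158814867750. Avoidance count = 513791607420 − 158814867750 = 354976739670.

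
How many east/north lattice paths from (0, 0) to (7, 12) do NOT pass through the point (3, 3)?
Number of paths = 36088

Total paths from (0, 0) to (7, 12): C(19, 7) = 50388. Paths through (3, 3): (paths (0, 0) → (3, 3)) × (paths (3, 3) → (7, 12)) = C(6, 3) · C(13, 4) = 20 · 715 = 14300. Avoidance count = 50388 − 14300 = 36088.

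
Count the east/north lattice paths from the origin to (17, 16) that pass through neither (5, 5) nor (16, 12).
Number of paths = 714068919

Inclusion–exclusion. Total paths: C(33, 17) = 1166803110. Through P₁: C(10, 5)·C(23, 12) = 340723656. Through P₂: C(28, 16)·C(5, 1) = 152108775. Since P₁ is strictly southwest of P₂, a monotone path through both must visit P₁ then P₂; paths through both = C(10, 5)·C(18, 11)·C(5, 1) = 40098240. Avoid both = 1166803110 − 340723656 − 152108775 + 40098240 = 714068919.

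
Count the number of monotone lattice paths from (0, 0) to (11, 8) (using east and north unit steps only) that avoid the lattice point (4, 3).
Number of paths = 47862

Total paths from (0, 0) to (11, 8): C(19, 11) = 75582. Paths through (4, 3): (paths (0, 0) → (4, 3)) × (paths (4, 3) → (11, 8)) = C(7, 4) · C(12, 7) = 35 · 792 = 27720. Avoidance count = 75582 − 27720 = 47862.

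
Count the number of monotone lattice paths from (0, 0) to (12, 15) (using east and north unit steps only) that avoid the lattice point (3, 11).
Number of paths = 17123600

Total paths from (0, 0) to (12, 15): C(27, 12) = 17383860. Paths through (3, 11): (paths (0, 0) → (3, 11)) × (paths (3, 11) → (12, 15)) = C(14, 3) · C(13, 9) = 364 · 715 = 260260. Avoidance count = 17383860 − 260260 = 17123600.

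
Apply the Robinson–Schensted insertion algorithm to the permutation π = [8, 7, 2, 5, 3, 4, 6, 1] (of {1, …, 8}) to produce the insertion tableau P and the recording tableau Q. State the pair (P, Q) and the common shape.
P = [1, 3, 4, 6] / [2] / [5] / [7] / [8];  Q = [1, 4, 6, 7] / [2] / [3] / [5] / [8];  common shape = (4, 1, 1, 1, 1)

Row-insert the values π_1, π_2, … into P one at a time, bumping the leftmost entry strictly greater than the inserted value down to the next row. The recording tableau Q records, in position (i, j), the step at which that cell was added to P.
  Insert 8 (step 1): P = [8];  Q = [1]
  Insert 7 (step 2): P = [7] / [8];  Q = [1] / [2]
  Insert 2 (step 3): P = [2] / [7] / [8];  Q = [1] / [2] / [3]
  Insert 5 (step 4): P = [2, 5] / [7] / [8];  Q = [1, 4] / [2] / [3]
  Insert 3 (step 5): P = [2, 3] / [5] / [7] / [8];  Q = [1, 4] / [2] / [3] / [5]
  Insert 4 (step 6): P = [2, 3, 4] / [5] / [7] / [8];  Q = [1, 4, 6] / [2] / [3] / [5]
  Insert 6 (step 7): P = [2, 3, 4, 6] / [5] / [7] / [8];  Q = [1, 4, 6, 7] / [2] / [3] / [5]
  Insert 1 (step 8): P = [1, 3, 4, 6] / [2] / [5] / [7] / [8];  Q = [1, 4, 6, 7] / [2] / [3] / [5] / [8]
Final shape: (4, 1, 1, 1, 1).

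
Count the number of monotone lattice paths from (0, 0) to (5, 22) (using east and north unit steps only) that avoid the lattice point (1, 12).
Number of paths = 67717

Total paths from (0, 0) to (5, 22): C(27, 5) = 80730. Paths through (1, 12): (paths (0, 0) → (1, 12)) × (paths (1, 12) → (5, 22)) = C(13, 1) · C(14, 4) = 13 · 1001 = 13013. Avoidance count = 80730 − 13013 = 67717.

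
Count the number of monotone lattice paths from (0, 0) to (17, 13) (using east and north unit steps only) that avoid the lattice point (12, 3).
Number of paths = 118393485

Total paths from (0, 0) to (17, 13): C(30, 17) = 119759850. Paths through (12, 3): (paths (0, 0) → (12, 3)) × (paths (12, 3) → (17, 13)) = C(15, 12) · C(15, 5) = 455 · 3003 = 1366365. Avoidance count = 119759850 − 1366365 = 118393485.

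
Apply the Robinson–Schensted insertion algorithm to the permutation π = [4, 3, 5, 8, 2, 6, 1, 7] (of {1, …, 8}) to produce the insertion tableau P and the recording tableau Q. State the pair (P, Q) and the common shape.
P = [1, 5, 6, 7] / [2, 8] / [3] / [4];  Q = [1, 3, 4, 8] / [2, 6] / [5] / [7];  common shape = (4, 2, 1, 1)

Row-insert the values π_1, π_2, … into P one at a time, bumping the leftmost entry strictly greater than the inserted value down to the next row. The recording tableau Q records, in position (i, j), the step at which that cell was added to P.
  Insert 4 (step 1): P = [4];  Q = [1]
  Insert 3 (step 2): P = [3] / [4];  Q = [1] / [2]
  Insert 5 (step 3): P = [3, 5] / [4];  Q = [1, 3] / [2]
  Insert 8 (step 4): P = [3, 5, 8] / [4];  Q = [1, 3, 4] / [2]
  Insert 2 (step 5): P = [2, 5, 8] / [3] / [4];  Q = [1, 3, 4] / [2] / [5]
  Insert 6 (step 6): P = [2, 5, 6] / [3, 8] / [4];  Q = [1, 3, 4] / [2, 6] / [5]
  Insert 1 (step 7): P = [1, 5, 6] / [2, 8] / [3] / [4];  Q = [1, 3, 4] / [2, 6] / [5] / [7]
  Insert 7 (step 8): P = [1, 5, 6, 7] / [2, 8] / [3] / [4];  Q = [1, 3, 4, 8] / [2, 6] / [5] / [7]
Final shape: (4, 2, 1, 1).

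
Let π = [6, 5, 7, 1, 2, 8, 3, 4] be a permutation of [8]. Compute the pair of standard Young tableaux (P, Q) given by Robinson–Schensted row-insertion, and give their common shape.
P = [1, 2, 3, 4] / [5, 7, 8] / [6];  Q = [1, 3, 6, 8] / [2, 5, 7] / [4];  common shape = (4, 3, 1)

Row-insert the values π_1, π_2, … into P one at a time, bumping the leftmost entry strictly greater than the inserted value down to the next row. The recording tableau Q records, in position (i, j), the step at which that cell was added to P.
  Insert 6 (step 1): P = [6];  Q = [1]
  Insert 5 (step 2): P = [5] / [6];  Q = [1] / [2]
  Insert 7 (step 3): P = [5, 7] / [6];  Q = [1, 3] / [2]
  Insert 1 (step 4): P = [1, 7] / [5] / [6];  Q = [1, 3] / [2] / [4]
  Insert 2 (step 5): P = [1, 2] / [5, 7] / [6];  Q = [1, 3] / [2, 5] / [4]
  Insert 8 (step 6): P = [1, 2, 8] / [5, 7] / [6];  Q = [1, 3, 6] / [2, 5] / [4]
  Insert 3 (step 7): P = [1, 2, 3] / [5, 7, 8] / [6];  Q = [1, 3, 6] / [2, 5, 7] / [4]
  Insert 4 (step 8): P = [1, 2, 3, 4] / [5, 7, 8] / [6];  Q = [1, 3, 6, 8] / [2, 5, 7] / [4]
Final shape: (4, 3, 1).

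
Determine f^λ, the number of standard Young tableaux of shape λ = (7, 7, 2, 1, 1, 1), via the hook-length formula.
# SYT of shape (7, 7, 2, 1, 1, 1) = 6348888

Hook-length formula: f^λ = n! / Π hook(c), product over all cells c of the Young diagram. For λ = (7, 7, 2, 1, 1, 1), n = 19 boxes. Hook lengths by row (left-to-right, top-to-bottom): [12, 8, 6, 5, 4, 3, 2]; [11, 7, 5, 4, 3, 2, 1]; [5, 1]; [3]; [2]; [1]. Product of hooks = 19160064000. So f^λ = 19! / 19160064000 = 121645100408832000 / 19160064000 = 6348888.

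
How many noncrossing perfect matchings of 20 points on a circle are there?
C_10 = 16796

These noncrossing handshakes are counted by the Catalan number C_n = (1/(n + 1)) · C(2n, n). For n = 10: C_10 = (1/11) · C(20, 10) = 184756/11 = 16796.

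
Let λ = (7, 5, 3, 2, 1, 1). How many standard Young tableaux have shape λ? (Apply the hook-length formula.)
# SYT of shape (7, 5, 3, 2, 1, 1) = 64664600

Hook-length formula: f^λ = n! / Π hook(c), product over all cells c of the Young diagram. For λ = (7, 5, 3, 2, 1, 1), n = 19 boxes. Hook lengths by row (left-to-right, top-to-bottom): [12, 9, 7, 5, 4, 2, 1]; [9, 6, 4, 2, 1]; [6, 3, 1]; [4, 1]; [2]; [1]. Product of hooks = 1881169920. So f^λ = 19! / 1881169920 = 121645100408832000 / 1881169920 = 64664600.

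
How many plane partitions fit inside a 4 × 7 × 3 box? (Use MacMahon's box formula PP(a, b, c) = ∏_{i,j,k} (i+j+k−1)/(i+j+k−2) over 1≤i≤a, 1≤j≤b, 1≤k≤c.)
PP(4, 7, 3) = 1557270

Evaluate the triple product over i = 1..4, j = 1..7, k = 1..3. The factors are (2/1) · (3/2) · (4/3) · (3/2) · (4/3) · (5/4) · (4/3) · (5/4) · … (84 factors total). The numerators and denominators telescope so the product is an integer; carrying out the multiplication exactly gives PP(4, 7, 3) = 1557270.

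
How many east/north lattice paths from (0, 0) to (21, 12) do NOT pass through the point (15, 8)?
Number of paths = 251851380

Total paths from (0, 0) to (21, 12): C(33, 21) = 354817320. Paths through (15, 8): (paths (0, 0) → (15, 8)) × (paths (15, 8) → (21, 12)) = C(23, 15) · C(10, 6) = 490314 · 210 = 102965940. Avoidance count = 354817320 − 102965940 = 251851380.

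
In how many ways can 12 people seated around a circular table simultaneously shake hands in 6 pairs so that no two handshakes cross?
C_6 = 132

These noncrossing handshakes are counted by the Catalan number C_n = (1/(n + 1)) · C(2n, n). For n = 6: C_6 = (1/7) · C(12, 6) = 924/7 = 132.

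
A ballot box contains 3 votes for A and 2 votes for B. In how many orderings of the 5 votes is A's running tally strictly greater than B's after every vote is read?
Strict-lead orderings = 2

Total orderings of the 5 votes with 3 for A: C(5, 3) = 10. By the Bertrand ballot formula (Cycle Lemma / reflection principle), the number of orderings in which A is strictly ahead of B throughout is (p − q)/(p + q) · C(p + q, p) = (3 − 2)/(3 + 2) · 10 = 2.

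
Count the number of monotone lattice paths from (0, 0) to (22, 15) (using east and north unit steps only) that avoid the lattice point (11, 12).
Number of paths = 8872043368

Total paths from (0, 0) to (22, 15): C(37, 22) = 9364199760. Paths through (11, 12): (paths (0, 0) → (11, 12)) × (paths (11, 12) → (22, 15)) = C(23, 11) · C(14, 11) = 1352078 · 364 = 492156392. Avoidance count = 9364199760 − 492156392 = 8872043368.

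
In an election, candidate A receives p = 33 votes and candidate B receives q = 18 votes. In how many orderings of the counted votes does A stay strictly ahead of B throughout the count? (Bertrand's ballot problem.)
Strict-lead orderings = 8206149492625

Total orderings of the 51 votes with 33 for A: C(51, 33) = 27900908274925. By the Bertrand ballot formula (Cycle Lemma / reflection principle), the number of orderings in which A is strictly ahead of B throughout is (p − q)/(p + q) · C(p + q, p) = (33 − 18)/(33 + 18) · 27900908274925 = 8206149492625.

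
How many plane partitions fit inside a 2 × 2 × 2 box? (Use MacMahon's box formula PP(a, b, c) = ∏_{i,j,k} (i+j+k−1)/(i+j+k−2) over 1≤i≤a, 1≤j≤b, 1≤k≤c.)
PP(2, 2, 2) = 20

Evaluate the triple product over i = 1..2, j = 1..2, k = 1..2. The factors are (2/1) · (3/2) · (3/2) · (4/3) · (3/2) · (4/3) · (4/3) · (5/4). The numerators and denominators telescope so the product is an integer; carrying out the multiplication exactly gives PP(2, 2, 2) = 20.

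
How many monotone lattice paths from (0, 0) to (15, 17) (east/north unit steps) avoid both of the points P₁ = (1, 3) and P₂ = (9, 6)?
Number of paths = 351482600

Inclusion–exclusion. Total paths: C(32, 15) = 565722720. Through P₁: C(4, 1)·C(28, 14) = 160466400. Through P₂: C(15, 9)·C(17, 6) = 61941880. Since P₁ is strictly southwest of P₂, a monotone path through both must visit P₁ then P₂; paths through both = C(4, 1)·C(11, 8)·C(17, 6) = 8168160. Avoid both = 565722720 − 160466400 − 61941880 + 8168160 = 351482600.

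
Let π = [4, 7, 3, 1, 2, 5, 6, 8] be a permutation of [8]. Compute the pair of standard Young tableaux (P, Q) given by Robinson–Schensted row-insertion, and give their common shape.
P = [1, 2, 5, 6, 8] / [3, 7] / [4];  Q = [1, 2, 6, 7, 8] / [3, 5] / [4];  common shape = (5, 2, 1)

Row-insert the values π_1, π_2, … into P one at a time, bumping the leftmost entry strictly greater than the inserted value down to the next row. The recording tableau Q records, in position (i, j), the step at which that cell was added to P.
  Insert 4 (step 1): P = [4];  Q = [1]
  Insert 7 (step 2): P = [4, 7];  Q = [1, 2]
  Insert 3 (step 3): P = [3, 7] / [4];  Q = [1, 2] / [3]
  Insert 1 (step 4): P = [1, 7] / [3] / [4];  Q = [1, 2] / [3] / [4]
  Insert 2 (step 5): P = [1, 2] / [3, 7] / [4];  Q = [1, 2] / [3, 5] / [4]
  Insert 5 (step 6): P = [1, 2, 5] / [3, 7] / [4];  Q = [1, 2, 6] / [3, 5] / [4]
  Insert 6 (step 7): P = [1, 2, 5, 6] / [3, 7] / [4];  Q = [1, 2, 6, 7] / [3, 5] / [4]
  Insert 8 (step 8): P = [1, 2, 5, 6, 8] / [3, 7] / [4];  Q = [1, 2, 6, 7, 8] / [3, 5] / [4]
Final shape: (5, 2, 1).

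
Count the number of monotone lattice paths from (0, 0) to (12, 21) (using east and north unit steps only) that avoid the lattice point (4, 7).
Number of paths = 249293220

Total paths from (0, 0) to (12, 21): C(33, 12) = 354817320. Paths through (4, 7): (paths (0, 0) → (4, 7)) × (paths (4, 7) → (12, 21)) = C(11, 4) · C(22, 8) = 330 · 319770 = 105524100. Avoidance count = 354817320 − 105524100 = 249293220.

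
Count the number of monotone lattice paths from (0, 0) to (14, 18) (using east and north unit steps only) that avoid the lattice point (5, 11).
Number of paths = 421465680

Total paths from (0, 0) to (14, 18): C(32, 14) = 471435600. Paths through (5, 11): (paths (0, 0) → (5, 11)) × (paths (5, 11) → (14, 18)) = C(16, 5) · C(16, 9) = 4368 · 11440 = 49969920. Avoidance count = 471435600 − 49969920 = 421465680.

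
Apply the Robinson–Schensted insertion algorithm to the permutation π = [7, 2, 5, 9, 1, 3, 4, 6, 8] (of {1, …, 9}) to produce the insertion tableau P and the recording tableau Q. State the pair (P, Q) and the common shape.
P = [1, 3, 4, 6, 8] / [2, 5, 9] / [7];  Q = [1, 3, 4, 8, 9] / [2, 6, 7] / [5];  common shape = (5, 3, 1)

Row-insert the values π_1, π_2, … into P one at a time, bumping the leftmost entry strictly greater than the inserted value down to the next row. The recording tableau Q records, in position (i, j), the step at which that cell was added to P.
  Insert 7 (step 1): P = [7];  Q = [1]
  Insert 2 (step 2): P = [2] / [7];  Q = [1] / [2]
  Insert 5 (step 3): P = [2, 5] / [7];  Q = [1, 3] / [2]
  Insert 9 (step 4): P = [2, 5, 9] / [7];  Q = [1, 3, 4] / [2]
  Insert 1 (step 5): P = [1, 5, 9] / [2] / [7];  Q = [1, 3, 4] / [2] / [5]
  Insert 3 (step 6): P = [1, 3, 9] / [2, 5] / [7];  Q = [1, 3, 4] / [2, 6] / [5]
  Insert 4 (step 7): P = [1, 3, 4] / [2, 5, 9] / [7];  Q = [1, 3, 4] / [2, 6, 7] / [5]
  Insert 6 (step 8): P = [1, 3, 4, 6] / [2, 5, 9] / [7];  Q = [1, 3, 4, 8] / [2, 6, 7] / [5]
  Insert 8 (step 9): P = [1, 3, 4, 6, 8] / [2, 5, 9] / [7];  Q = [1, 3, 4, 8, 9] / [2, 6, 7] / [5]
Final shape: (5, 3, 1).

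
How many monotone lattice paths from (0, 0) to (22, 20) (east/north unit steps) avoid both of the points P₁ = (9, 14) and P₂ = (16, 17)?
Number of paths = 401845422300

Inclusion–exclusion. Total paths: C(42, 22) = 513791607420. Through P₁: C(23, 9)·C(19, 13) = 22171999080. Through P₂: C(33, 16)·C(9, 6) = 98011461240. Since P₁ is strictly southwest of P₂, a monotone path through both must visit P₁ then P₂; paths through both = C(23, 9)·C(10, 7)·C(9, 6) = 8237275200. Avoid both = 513791607420 − 22171999080 − 98011461240 + 8237275200 = 401845422300.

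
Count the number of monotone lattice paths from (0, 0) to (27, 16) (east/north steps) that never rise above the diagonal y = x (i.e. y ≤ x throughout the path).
Number of paths = 113649492522

By the reflection principle (André's argument), the number of monotone paths to (27, 16) with n ≤ m that never go above y = x is C(43, 27) − C(43, 28) = 265182149218 − 151532656696 = 113649492522.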